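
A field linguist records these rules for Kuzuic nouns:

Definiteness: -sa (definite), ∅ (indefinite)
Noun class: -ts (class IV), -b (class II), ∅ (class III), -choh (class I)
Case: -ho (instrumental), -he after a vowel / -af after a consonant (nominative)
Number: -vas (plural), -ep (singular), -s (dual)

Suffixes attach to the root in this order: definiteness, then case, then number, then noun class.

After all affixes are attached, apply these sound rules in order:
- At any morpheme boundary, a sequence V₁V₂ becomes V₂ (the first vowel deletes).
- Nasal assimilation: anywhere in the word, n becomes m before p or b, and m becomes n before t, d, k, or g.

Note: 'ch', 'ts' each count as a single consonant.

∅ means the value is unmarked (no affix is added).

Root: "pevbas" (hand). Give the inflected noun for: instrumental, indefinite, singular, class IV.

definiteness = indefinite: zero marking, form stays pevbas.
Attach case instrumental -ho → pevbasho.
Attach number singular -ep → pevbashoep.
Attach noun class class IV -ts → pevbashoepts.
Apply vowel deletion: pevbashoepts → pevbashepts.
Nasal assimilation: no change.

pevbashepts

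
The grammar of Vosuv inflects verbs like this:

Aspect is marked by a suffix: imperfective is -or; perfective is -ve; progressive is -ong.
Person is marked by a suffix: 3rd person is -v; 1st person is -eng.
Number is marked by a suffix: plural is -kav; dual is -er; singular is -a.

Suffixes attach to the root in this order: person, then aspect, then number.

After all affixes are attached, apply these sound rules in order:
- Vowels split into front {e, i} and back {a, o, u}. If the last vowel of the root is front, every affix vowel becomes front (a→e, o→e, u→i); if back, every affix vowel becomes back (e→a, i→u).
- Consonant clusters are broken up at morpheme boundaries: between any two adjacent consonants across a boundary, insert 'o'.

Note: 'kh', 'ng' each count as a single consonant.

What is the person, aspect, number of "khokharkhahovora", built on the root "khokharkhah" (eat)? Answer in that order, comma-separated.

3rd person, imperfective, singular

Segment: khokharkhah-v-or-a.
person: -v → 3rd person.
aspect: -or → imperfective.
number: -a → singular.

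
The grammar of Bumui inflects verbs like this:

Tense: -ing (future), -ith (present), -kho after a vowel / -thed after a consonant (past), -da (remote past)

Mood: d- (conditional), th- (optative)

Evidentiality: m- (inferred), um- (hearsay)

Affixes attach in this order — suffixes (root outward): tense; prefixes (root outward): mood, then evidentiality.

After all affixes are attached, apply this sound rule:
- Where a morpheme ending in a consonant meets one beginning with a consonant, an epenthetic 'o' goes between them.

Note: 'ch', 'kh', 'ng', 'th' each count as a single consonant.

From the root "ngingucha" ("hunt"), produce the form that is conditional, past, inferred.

Attach mood conditional d- → dngingucha.
Attach evidentiality inferred m- → mdngingucha.
Attach tense past -kho (after vowel 'a') → mdnginguchakho.
Apply epenthesis: mdnginguchakho → modonginguchakho.

modonginguchakho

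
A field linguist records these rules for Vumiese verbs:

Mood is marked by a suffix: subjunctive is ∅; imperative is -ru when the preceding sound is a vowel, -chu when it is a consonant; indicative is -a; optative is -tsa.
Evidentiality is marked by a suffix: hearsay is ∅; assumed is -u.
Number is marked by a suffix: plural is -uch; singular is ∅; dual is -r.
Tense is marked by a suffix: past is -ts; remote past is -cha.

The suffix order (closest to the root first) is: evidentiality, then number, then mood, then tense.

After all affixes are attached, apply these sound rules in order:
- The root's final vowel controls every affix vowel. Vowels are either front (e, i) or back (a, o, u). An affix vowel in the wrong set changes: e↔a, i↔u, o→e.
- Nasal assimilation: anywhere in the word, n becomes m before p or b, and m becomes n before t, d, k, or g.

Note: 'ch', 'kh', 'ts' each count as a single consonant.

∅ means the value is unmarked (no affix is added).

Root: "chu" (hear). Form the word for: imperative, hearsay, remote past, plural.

chuuchchucha

evidentiality = hearsay: zero marking, form stays chu.
Attach number plural -uch → chuuch.
Attach mood imperative -chu (after consonant 'ch') → chuuchchu.
Attach tense remote past -cha → chuuchchucha.
Vowel harmony: no change.
Nasal assimilation: no change.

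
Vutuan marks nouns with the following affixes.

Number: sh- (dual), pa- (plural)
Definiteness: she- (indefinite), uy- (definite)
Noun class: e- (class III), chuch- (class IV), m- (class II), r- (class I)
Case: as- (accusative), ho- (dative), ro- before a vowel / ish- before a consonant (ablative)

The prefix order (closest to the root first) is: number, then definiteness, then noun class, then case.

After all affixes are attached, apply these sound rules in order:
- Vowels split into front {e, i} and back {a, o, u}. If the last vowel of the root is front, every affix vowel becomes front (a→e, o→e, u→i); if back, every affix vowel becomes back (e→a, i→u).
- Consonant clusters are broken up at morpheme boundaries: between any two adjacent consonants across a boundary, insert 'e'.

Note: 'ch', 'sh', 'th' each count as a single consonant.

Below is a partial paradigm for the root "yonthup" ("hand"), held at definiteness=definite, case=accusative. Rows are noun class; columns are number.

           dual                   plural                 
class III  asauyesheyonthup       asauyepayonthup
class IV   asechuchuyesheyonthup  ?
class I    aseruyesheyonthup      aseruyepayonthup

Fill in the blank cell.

asechuchuyepayonthup

Attach number plural pa- → payonthup.
Attach definiteness definite uy- → uypayonthup.
Attach noun class class IV chuch- → chuchuypayonthup.
Attach case accusative as- → aschuchuypayonthup.
Vowel harmony: no change.
Apply epenthesis: aschuchuypayonthup → asechuchuyepayonthup.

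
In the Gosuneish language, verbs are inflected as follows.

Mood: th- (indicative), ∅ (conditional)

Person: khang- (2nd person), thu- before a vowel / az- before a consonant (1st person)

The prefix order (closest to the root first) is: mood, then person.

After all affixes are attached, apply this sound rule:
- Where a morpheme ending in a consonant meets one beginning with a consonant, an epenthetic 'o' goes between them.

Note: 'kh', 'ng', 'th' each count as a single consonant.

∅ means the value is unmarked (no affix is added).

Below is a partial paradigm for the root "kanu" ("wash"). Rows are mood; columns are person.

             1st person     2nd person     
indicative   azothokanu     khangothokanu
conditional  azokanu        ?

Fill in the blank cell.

khangokanu

mood = conditional: zero marking, form stays kanu.
Attach person 2nd person khang- → khangkanu.
Apply epenthesis: khangkanu → khangokanu.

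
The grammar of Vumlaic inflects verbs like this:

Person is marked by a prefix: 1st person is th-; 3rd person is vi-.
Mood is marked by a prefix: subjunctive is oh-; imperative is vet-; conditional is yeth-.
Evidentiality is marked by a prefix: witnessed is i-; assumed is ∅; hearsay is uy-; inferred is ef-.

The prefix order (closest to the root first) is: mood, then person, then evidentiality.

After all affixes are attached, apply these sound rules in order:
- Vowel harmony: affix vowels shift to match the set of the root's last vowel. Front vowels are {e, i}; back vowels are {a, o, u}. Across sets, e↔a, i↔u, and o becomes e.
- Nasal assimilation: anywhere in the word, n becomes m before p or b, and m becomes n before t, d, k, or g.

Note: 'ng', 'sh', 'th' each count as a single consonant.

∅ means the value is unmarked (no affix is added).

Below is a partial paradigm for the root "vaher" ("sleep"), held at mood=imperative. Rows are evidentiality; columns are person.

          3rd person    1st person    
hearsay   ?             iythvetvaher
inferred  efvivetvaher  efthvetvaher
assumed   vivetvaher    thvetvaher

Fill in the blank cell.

Attach mood imperative vet- → vetvaher.
Attach person 3rd person vi- → vivetvaher.
Attach evidentiality hearsay uy- → uyvivetvaher.
Apply vowel harmony: uyvivetvaher → iyvivetvaher.
Nasal assimilation: no change.

iyvivetvaher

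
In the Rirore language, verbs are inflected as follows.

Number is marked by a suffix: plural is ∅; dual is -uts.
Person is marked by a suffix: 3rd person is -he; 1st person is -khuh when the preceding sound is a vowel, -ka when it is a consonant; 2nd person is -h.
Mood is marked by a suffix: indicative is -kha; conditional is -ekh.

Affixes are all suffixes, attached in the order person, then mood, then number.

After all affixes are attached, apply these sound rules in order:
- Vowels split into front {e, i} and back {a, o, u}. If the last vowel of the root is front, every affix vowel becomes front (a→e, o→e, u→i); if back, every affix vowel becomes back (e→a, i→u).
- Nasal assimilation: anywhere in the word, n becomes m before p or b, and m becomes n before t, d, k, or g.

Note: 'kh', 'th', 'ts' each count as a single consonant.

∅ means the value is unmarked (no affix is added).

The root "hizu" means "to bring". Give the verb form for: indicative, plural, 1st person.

Attach person 1st person -khuh (after vowel 'u') → hizukhuh.
Attach mood indicative -kha → hizukhuhkha.
number = plural: zero marking, form stays hizukhuhkha.
Vowel harmony: no change.
Nasal assimilation: no change.

hizukhuhkha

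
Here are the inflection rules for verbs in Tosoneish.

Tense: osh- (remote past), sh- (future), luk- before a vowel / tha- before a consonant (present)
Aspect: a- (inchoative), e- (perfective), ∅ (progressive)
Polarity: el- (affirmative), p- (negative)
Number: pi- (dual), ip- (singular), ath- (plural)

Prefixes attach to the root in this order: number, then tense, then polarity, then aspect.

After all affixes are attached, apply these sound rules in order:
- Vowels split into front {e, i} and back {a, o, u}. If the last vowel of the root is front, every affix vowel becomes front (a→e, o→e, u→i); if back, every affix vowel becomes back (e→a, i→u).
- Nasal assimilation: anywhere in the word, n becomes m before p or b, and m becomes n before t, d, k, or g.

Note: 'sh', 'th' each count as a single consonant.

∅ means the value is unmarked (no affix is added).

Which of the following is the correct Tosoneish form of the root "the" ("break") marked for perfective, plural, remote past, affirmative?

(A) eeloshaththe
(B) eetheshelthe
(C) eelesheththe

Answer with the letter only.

C

Attach number plural ath- → aththe.
Attach tense remote past osh- → oshaththe.
Attach polarity affirmative el- → eloshaththe.
Attach aspect perfective e- → eeloshaththe.
Apply vowel harmony: eeloshaththe → eelesheththe.
Nasal assimilation: no change.
So the correct form is eelesheththe, option (C).
(A) eeloshaththe is wrong: it fails to apply the sound rule(s).
(B) eetheshelthe is wrong: it has the affixes in the wrong order.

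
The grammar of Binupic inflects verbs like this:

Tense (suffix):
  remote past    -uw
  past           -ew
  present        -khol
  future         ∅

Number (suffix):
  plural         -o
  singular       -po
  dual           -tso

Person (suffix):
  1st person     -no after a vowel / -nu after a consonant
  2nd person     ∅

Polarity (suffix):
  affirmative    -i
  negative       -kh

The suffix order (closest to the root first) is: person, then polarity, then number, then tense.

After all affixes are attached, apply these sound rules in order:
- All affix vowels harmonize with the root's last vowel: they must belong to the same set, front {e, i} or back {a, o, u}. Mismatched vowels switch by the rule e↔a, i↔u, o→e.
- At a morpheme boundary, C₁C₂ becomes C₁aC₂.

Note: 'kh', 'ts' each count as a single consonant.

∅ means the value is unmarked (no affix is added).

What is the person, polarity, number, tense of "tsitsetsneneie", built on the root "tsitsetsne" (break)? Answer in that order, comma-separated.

1st person, affirmative, plural, future

Segment: tsitsetsne-no-i-o.
person: -no/nu → 1st person.
polarity: -i → affirmative.
number: -o → plural.
tense: ∅ → future.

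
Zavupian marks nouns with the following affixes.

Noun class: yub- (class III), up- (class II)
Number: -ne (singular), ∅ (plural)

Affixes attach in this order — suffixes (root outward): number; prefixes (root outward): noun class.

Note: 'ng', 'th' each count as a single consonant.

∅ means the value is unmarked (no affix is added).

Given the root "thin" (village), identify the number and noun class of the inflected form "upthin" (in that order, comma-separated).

plural, class II

Segment: up-thin.
number: ∅ → plural.
noun class: up- → class II.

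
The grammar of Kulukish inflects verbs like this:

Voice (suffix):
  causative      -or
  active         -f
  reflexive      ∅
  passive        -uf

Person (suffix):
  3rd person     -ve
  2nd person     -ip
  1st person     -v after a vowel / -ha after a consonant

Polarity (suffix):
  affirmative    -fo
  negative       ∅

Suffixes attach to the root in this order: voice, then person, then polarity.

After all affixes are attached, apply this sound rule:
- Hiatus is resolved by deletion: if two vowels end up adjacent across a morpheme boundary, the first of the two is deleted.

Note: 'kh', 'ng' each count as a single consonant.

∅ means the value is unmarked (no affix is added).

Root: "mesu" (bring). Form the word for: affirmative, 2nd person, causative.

mesoripfo

Attach voice causative -or → mesuor.
Attach person 2nd person -ip → mesuorip.
Attach polarity affirmative -fo → mesuoripfo.
Apply vowel deletion: mesuoripfo → mesoripfo.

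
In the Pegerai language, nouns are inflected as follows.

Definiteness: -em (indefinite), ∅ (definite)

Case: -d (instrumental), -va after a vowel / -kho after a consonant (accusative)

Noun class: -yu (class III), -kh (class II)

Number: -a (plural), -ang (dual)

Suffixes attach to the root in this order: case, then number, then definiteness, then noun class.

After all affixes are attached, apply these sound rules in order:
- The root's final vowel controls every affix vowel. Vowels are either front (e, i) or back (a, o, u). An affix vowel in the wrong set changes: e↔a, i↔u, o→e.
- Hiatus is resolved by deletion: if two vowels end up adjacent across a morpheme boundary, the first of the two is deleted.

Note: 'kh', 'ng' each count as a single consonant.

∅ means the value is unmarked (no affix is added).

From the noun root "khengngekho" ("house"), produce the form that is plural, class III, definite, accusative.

Attach case accusative -va (after vowel 'o') → khengngekhova.
Attach number plural -a → khengngekhovaa.
definiteness = definite: zero marking, form stays khengngekhovaa.
Attach noun class class III -yu → khengngekhovaayu.
Vowel harmony: no change.
Apply vowel deletion: khengngekhovaayu → khengngekhovayu.

khengngekhovayu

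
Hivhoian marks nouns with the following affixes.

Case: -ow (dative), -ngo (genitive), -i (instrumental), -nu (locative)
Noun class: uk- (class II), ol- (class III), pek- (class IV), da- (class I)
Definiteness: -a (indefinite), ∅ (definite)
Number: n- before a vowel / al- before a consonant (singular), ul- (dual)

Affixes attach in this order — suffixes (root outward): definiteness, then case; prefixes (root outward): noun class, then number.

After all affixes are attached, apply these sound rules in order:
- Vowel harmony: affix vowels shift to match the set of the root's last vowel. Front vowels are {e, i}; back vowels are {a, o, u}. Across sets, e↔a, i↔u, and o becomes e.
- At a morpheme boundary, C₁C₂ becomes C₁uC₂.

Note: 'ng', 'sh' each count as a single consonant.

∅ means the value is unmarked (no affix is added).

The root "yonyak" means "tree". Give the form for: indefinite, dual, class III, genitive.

Attach definiteness indefinite -a → yonyaka.
Attach noun class class III ol- → olyonyaka.
Attach number dual ul- → ulolyonyaka.
Attach case genitive -ngo → ulolyonyakango.
Vowel harmony: no change.
Apply epenthesis: ulolyonyakango → uloluyonyakango.

uloluyonyakango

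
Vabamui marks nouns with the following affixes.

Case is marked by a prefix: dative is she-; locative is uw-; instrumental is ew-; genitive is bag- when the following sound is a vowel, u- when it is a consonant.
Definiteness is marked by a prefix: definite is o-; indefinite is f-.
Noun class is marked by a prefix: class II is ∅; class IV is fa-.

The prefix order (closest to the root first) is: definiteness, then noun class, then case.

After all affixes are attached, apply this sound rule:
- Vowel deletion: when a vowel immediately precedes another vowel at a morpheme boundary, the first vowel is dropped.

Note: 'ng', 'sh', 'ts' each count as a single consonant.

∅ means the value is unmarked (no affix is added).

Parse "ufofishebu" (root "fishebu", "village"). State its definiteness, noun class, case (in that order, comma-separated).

Segment: u-fa-o-fishebu.
definiteness: o- → definite.
noun class: fa- → class IV.
case: bag/u- → genitive.

definite, class IV, genitive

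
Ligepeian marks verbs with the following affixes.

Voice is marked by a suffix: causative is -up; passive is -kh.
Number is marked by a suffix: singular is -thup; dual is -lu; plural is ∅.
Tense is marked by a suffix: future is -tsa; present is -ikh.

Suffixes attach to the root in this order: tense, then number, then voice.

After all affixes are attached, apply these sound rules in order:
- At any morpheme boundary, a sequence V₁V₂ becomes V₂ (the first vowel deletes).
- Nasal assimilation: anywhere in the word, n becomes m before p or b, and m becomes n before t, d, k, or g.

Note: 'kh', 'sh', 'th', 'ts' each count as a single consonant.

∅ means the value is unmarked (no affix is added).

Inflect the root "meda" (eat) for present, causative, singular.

Attach tense present -ikh → medaikh.
Attach number singular -thup → medaikhthup.
Attach voice causative -up → medaikhthupup.
Apply vowel deletion: medaikhthupup → medikhthupup.
Nasal assimilation: no change.

medikhthupup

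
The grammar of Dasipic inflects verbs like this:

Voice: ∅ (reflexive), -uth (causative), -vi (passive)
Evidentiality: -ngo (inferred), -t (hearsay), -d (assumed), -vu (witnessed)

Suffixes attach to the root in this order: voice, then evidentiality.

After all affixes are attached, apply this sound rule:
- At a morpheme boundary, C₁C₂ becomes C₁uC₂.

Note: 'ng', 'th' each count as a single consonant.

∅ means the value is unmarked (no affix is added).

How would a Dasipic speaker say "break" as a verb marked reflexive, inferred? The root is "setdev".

setdevungo

voice = reflexive: zero marking, form stays setdev.
Attach evidentiality inferred -ngo → setdevngo.
Apply epenthesis: setdevngo → setdevungo.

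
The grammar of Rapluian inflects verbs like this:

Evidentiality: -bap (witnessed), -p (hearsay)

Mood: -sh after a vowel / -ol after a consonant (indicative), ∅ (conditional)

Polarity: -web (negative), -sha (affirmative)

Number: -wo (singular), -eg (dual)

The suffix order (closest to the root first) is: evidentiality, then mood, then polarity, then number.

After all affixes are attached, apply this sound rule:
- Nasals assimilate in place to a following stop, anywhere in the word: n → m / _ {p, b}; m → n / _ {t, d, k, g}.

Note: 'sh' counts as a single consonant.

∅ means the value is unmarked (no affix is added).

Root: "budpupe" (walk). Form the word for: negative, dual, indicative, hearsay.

Attach evidentiality hearsay -p → budpupep.
Attach mood indicative -ol (after consonant 'p') → budpupepol.
Attach polarity negative -web → budpupepolweb.
Attach number dual -eg → budpupepolwebeg.
Nasal assimilation: no change.

budpupepolwebeg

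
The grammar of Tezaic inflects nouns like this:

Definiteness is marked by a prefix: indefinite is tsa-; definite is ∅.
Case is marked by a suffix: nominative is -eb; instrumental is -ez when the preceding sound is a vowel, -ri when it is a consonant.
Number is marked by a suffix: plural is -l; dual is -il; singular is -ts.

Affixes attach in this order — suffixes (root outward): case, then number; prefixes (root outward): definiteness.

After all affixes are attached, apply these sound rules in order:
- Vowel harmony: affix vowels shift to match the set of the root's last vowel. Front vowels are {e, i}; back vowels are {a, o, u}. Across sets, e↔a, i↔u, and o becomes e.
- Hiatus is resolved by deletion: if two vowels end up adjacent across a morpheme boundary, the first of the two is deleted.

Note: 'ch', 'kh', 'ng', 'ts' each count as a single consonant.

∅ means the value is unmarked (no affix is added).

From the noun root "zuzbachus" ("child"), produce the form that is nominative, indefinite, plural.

Attach case nominative -eb → zuzbachuseb.
Attach number plural -l → zuzbachusebl.
Attach definiteness indefinite tsa- → tsazuzbachusebl.
Apply vowel harmony: tsazuzbachusebl → tsazuzbachusabl.
Vowel deletion: no change.

tsazuzbachusabl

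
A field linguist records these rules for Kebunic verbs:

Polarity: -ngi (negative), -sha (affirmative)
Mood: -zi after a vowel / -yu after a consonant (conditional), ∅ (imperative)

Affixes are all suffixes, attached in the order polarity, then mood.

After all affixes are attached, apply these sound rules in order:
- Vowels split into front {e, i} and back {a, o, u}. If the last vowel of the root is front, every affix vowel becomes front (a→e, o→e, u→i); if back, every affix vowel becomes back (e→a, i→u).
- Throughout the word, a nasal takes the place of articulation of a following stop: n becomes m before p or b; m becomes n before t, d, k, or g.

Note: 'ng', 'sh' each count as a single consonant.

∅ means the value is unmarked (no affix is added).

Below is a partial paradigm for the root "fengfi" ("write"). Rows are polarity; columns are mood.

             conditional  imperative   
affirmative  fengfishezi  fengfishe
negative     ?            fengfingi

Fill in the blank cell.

Attach polarity negative -ngi → fengfingi.
Attach mood conditional -zi (after vowel 'i') → fengfingizi.
Vowel harmony: no change.
Nasal assimilation: no change.

fengfingizi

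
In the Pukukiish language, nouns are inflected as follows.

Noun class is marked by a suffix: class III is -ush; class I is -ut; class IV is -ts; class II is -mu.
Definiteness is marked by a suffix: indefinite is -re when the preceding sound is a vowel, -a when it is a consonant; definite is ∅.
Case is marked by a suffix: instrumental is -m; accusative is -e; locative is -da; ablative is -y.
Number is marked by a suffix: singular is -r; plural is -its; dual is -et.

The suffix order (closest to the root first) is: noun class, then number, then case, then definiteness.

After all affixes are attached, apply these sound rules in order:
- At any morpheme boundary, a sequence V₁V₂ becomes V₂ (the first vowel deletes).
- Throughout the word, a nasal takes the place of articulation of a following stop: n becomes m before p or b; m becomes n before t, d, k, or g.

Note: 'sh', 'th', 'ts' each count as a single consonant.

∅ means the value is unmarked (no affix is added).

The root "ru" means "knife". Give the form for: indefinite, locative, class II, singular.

Attach noun class class II -mu → rumu.
Attach number singular -r → rumur.
Attach case locative -da → rumurda.
Attach definiteness indefinite -re (after vowel 'a') → rumurdare.
Vowel deletion: no change.
Nasal assimilation: no change.

rumurdare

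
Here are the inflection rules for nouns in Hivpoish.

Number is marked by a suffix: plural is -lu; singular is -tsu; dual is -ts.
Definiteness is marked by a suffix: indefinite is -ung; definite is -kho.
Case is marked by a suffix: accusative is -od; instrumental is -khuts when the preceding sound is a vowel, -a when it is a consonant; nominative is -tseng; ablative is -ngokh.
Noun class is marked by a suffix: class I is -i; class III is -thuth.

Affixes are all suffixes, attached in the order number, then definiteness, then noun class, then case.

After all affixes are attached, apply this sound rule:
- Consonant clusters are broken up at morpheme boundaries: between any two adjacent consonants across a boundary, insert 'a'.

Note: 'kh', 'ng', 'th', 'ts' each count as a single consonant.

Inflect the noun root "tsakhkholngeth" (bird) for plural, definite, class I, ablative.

tsakhkholngethalukhoingokh

Attach number plural -lu → tsakhkholngethlu.
Attach definiteness definite -kho → tsakhkholngethlukho.
Attach noun class class I -i → tsakhkholngethlukhoi.
Attach case ablative -ngokh → tsakhkholngethlukhoingokh.
Apply epenthesis: tsakhkholngethlukhoingokh → tsakhkholngethalukhoingokh.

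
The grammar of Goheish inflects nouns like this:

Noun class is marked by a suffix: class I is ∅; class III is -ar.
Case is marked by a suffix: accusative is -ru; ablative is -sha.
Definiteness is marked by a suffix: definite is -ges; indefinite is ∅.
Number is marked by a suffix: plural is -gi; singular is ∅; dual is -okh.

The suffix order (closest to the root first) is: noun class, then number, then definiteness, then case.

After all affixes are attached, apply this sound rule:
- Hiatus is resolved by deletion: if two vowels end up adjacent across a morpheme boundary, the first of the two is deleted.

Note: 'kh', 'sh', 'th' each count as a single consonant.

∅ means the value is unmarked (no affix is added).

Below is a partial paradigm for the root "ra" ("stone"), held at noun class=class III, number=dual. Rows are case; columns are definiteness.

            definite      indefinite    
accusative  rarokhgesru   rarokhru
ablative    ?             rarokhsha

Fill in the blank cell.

Attach noun class class III -ar → raar.
Attach number dual -okh → raarokh.
Attach definiteness definite -ges → raarokhges.
Attach case ablative -sha → raarokhgessha.
Apply vowel deletion: raarokhgessha → rarokhgessha.

rarokhgessha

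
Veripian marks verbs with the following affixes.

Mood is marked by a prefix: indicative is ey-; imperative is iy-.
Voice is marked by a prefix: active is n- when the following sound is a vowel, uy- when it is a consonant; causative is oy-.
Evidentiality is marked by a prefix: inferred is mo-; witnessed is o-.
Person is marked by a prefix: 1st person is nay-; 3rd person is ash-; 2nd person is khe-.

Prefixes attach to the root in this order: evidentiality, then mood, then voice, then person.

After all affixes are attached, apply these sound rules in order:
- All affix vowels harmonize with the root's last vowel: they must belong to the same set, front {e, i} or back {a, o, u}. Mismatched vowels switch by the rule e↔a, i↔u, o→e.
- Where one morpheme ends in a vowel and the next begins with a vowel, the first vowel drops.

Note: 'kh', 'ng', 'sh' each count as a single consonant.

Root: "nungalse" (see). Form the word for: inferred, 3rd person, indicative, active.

Attach evidentiality inferred mo- → monungalse.
Attach mood indicative ey- → eymonungalse.
Attach voice active n- (before vowel 'e') → neymonungalse.
Attach person 3rd person ash- → ashneymonungalse.
Apply vowel harmony: ashneymonungalse → eshneymenungalse.
Vowel deletion: no change.

eshneymenungalse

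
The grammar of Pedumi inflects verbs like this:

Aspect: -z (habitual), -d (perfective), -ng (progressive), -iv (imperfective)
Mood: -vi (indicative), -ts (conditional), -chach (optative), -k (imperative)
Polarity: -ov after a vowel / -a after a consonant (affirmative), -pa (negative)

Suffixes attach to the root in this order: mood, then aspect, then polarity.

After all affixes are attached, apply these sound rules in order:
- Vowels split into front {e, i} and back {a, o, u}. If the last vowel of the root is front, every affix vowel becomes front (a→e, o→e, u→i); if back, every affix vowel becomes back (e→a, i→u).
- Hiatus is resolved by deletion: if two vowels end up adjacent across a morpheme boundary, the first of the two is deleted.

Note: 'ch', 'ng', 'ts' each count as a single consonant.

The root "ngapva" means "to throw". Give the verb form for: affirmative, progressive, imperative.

Attach mood imperative -k → ngapvak.
Attach aspect progressive -ng → ngapvakng.
Attach polarity affirmative -a (after consonant 'ng') → ngapvaknga.
Vowel harmony: no change.
Vowel deletion: no change.

ngapvaknga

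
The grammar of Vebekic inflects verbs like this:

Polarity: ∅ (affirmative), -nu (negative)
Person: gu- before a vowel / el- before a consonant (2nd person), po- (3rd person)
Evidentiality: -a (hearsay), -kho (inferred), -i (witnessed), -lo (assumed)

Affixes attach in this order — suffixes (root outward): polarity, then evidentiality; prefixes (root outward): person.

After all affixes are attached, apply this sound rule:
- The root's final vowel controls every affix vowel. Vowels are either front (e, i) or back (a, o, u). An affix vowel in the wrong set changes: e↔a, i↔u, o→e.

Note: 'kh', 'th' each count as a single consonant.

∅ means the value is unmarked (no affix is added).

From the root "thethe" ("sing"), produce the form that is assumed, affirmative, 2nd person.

Attach person 2nd person el- (before consonant 'th') → elthethe.
polarity = affirmative: zero marking, form stays elthethe.
Attach evidentiality assumed -lo → elthethelo.
Apply vowel harmony: elthethelo → elthethele.

elthethele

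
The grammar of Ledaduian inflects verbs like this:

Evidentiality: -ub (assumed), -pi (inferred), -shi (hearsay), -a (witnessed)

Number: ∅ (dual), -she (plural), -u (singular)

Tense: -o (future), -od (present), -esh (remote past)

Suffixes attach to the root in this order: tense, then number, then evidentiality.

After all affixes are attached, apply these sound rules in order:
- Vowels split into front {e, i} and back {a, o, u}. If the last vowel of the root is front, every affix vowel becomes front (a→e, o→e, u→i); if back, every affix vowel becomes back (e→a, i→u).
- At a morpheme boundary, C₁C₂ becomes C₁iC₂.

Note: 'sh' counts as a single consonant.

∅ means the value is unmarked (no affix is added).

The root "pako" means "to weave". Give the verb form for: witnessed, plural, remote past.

Attach tense remote past -esh → pakoesh.
Attach number plural -she → pakoeshshe.
Attach evidentiality witnessed -a → pakoeshshea.
Apply vowel harmony: pakoeshshea → pakoashshaa.
Apply epenthesis: pakoashshaa → pakoashishaa.

pakoashishaa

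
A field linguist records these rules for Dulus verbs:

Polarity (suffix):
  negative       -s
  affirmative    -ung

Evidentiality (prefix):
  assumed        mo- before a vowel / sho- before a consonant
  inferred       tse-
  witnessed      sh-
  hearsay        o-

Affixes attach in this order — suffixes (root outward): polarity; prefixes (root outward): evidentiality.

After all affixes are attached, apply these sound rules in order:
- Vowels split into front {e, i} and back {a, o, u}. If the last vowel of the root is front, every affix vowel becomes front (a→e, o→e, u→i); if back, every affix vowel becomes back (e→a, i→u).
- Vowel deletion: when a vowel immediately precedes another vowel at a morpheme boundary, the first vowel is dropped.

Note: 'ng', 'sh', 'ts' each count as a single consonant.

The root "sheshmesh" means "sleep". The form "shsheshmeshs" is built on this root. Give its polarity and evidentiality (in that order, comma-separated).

Segment: sh-sheshmesh-s.
polarity: -s → negative.
evidentiality: sh- → witnessed.

negative, witnessed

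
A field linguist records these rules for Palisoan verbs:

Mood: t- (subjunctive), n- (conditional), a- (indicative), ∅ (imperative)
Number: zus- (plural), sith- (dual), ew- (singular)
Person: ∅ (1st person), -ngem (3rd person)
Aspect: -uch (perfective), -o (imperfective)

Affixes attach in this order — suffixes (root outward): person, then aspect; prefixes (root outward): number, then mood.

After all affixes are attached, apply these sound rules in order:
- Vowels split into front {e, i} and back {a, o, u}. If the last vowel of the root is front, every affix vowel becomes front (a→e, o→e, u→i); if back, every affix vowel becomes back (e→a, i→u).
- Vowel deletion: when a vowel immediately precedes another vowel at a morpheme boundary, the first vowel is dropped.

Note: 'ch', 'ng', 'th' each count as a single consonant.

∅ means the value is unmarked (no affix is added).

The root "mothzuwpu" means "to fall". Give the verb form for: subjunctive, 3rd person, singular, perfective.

tawmothzuwpungamuch

Attach number singular ew- → ewmothzuwpu.
Attach person 3rd person -ngem → ewmothzuwpungem.
Attach mood subjunctive t- → tewmothzuwpungem.
Attach aspect perfective -uch → tewmothzuwpungemuch.
Apply vowel harmony: tewmothzuwpungemuch → tawmothzuwpungamuch.
Vowel deletion: no change.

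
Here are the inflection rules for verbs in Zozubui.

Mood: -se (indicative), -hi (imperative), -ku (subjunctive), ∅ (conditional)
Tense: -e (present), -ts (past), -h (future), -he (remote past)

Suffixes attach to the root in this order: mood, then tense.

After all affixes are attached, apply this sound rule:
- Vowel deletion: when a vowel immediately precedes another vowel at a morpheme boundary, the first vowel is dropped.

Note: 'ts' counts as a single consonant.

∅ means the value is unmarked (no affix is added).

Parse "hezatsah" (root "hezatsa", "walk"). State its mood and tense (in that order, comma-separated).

Segment: hezatsa-h.
mood: ∅ → conditional.
tense: -h → future.

conditional, future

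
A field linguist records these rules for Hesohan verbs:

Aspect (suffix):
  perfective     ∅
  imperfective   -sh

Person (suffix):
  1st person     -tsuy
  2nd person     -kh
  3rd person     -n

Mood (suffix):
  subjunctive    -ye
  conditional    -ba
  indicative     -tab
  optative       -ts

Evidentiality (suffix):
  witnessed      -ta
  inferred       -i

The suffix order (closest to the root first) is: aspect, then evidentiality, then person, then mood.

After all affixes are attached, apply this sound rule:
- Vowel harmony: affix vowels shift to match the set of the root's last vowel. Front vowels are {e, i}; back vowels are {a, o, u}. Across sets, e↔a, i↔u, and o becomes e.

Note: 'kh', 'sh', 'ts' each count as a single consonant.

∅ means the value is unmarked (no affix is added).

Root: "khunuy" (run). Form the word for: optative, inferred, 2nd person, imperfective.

khunuyshukhts

Attach aspect imperfective -sh → khunuysh.
Attach evidentiality inferred -i → khunuyshi.
Attach person 2nd person -kh → khunuyshikh.
Attach mood optative -ts → khunuyshikhts.
Apply vowel harmony: khunuyshikhts → khunuyshukhts.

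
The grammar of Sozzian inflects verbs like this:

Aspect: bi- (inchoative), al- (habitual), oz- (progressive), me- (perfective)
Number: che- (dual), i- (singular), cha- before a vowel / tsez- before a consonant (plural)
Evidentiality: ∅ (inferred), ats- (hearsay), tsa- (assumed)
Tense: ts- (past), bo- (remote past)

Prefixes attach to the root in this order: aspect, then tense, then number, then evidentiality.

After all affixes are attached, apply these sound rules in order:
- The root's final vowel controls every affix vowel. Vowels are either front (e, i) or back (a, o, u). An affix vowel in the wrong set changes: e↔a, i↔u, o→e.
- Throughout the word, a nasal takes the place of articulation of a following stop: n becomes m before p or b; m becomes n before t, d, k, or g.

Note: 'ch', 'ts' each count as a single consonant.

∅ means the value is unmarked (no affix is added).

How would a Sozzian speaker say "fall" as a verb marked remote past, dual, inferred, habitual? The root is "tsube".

chebeeltsube

Attach aspect habitual al- → altsube.
Attach tense remote past bo- → boaltsube.
Attach number dual che- → cheboaltsube.
evidentiality = inferred: zero marking, form stays cheboaltsube.
Apply vowel harmony: cheboaltsube → chebeeltsube.
Nasal assimilation: no change.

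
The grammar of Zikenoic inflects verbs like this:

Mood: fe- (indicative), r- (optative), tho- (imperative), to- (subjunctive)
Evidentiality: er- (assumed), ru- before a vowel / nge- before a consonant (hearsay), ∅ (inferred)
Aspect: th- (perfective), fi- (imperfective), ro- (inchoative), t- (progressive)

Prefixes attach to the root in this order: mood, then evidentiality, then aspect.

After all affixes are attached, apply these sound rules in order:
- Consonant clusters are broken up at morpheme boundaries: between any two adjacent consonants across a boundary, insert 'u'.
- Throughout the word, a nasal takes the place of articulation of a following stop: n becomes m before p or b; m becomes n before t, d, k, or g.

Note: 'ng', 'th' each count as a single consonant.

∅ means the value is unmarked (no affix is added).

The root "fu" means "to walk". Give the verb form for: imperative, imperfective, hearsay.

fingethofu

Attach mood imperative tho- → thofu.
Attach evidentiality hearsay nge- (before consonant 'th') → ngethofu.
Attach aspect imperfective fi- → fingethofu.
Epenthesis: no change.
Nasal assimilation: no change.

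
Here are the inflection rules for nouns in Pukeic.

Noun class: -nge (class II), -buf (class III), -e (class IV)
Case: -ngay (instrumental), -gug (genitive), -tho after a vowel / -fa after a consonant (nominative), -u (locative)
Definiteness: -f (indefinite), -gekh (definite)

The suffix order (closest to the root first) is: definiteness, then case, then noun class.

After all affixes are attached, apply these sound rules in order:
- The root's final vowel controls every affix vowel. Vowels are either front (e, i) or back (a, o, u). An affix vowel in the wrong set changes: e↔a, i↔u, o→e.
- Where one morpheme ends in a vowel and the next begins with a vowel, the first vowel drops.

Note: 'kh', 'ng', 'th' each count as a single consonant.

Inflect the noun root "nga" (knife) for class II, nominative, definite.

ngagakhfanga

Attach definiteness definite -gekh → ngagekh.
Attach case nominative -fa (after consonant 'kh') → ngagekhfa.
Attach noun class class II -nge → ngagekhfange.
Apply vowel harmony: ngagekhfange → ngagakhfanga.
Vowel deletion: no change.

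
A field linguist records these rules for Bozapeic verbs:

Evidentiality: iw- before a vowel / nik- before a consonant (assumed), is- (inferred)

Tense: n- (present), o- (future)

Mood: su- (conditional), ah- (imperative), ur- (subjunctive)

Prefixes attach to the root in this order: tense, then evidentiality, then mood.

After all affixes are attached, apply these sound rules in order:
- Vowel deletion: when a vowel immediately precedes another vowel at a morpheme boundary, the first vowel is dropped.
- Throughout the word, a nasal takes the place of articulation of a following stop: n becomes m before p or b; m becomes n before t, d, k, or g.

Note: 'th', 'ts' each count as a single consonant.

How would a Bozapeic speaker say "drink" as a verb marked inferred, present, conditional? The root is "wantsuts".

sisnwantsuts

Attach tense present n- → nwantsuts.
Attach evidentiality inferred is- → isnwantsuts.
Attach mood conditional su- → suisnwantsuts.
Apply vowel deletion: suisnwantsuts → sisnwantsuts.
Nasal assimilation: no change.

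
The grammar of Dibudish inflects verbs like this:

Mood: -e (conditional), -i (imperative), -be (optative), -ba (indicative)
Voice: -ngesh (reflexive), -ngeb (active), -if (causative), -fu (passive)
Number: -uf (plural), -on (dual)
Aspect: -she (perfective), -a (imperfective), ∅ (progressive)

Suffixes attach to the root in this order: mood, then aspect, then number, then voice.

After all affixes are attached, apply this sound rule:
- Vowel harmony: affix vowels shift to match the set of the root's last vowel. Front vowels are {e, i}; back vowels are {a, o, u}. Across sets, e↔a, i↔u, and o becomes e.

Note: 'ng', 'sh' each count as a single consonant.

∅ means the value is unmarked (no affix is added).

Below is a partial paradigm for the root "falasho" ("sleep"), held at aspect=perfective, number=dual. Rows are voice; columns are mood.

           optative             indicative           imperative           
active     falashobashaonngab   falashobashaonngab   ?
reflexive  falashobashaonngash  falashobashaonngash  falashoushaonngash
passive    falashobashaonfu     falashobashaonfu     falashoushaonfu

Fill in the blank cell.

Attach mood imperative -i → falashoi.
Attach aspect perfective -she → falashoishe.
Attach number dual -on → falashoisheon.
Attach voice active -ngeb → falashoisheonngeb.
Apply vowel harmony: falashoisheonngeb → falashoushaonngab.

falashoushaonngab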